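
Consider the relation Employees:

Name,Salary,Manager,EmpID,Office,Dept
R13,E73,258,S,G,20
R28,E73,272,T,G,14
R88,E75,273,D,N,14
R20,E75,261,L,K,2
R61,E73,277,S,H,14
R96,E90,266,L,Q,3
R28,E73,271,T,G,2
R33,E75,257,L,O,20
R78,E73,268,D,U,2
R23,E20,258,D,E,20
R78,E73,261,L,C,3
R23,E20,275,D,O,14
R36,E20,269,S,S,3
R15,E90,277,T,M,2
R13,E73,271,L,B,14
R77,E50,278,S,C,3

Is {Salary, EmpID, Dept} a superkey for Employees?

Yes

All 16 rows have distinct {Salary, EmpID, Dept} values, so {Salary, EmpID, Dept} → (all attributes) holds and {Salary, EmpID, Dept} is a superkey.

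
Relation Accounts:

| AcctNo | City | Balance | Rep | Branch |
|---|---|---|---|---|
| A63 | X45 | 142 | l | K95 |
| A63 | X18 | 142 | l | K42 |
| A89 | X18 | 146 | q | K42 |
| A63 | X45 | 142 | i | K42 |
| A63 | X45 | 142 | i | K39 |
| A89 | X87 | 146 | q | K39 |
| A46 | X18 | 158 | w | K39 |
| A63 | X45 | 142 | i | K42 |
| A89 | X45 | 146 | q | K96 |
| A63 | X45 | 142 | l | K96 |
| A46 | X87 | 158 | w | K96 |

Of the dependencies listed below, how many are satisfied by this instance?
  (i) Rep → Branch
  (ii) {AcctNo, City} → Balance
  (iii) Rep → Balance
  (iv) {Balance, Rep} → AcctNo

(i) Rep → Branch: Rep=l: 3 rows → Branch takes values {K95, K42, K96} — violation; Rep=q: 3 rows → Branch takes values {K42, K39, K96} — violation; Rep=i: 3 rows → Branch takes values {K42, K39} — violation; Rep=w: 2 rows → Branch takes values {K39, K96} — violation — fails.
(ii) {AcctNo, City} → Balance: every LHS value maps to a single RHS value — holds.
(iii) Rep → Balance: every LHS value maps to a single RHS value — holds.
(iv) {Balance, Rep} → AcctNo: every LHS value maps to a single RHS value — holds.
3 of the 4 dependencies hold.

3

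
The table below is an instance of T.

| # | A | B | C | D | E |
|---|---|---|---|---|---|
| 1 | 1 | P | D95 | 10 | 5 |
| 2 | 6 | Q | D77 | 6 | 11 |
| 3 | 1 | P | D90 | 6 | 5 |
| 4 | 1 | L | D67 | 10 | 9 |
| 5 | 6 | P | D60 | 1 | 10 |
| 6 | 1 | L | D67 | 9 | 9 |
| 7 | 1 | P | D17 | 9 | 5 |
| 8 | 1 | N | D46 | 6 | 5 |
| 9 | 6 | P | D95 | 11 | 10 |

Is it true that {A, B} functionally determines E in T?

(A=1, B=P): rows 1, 3, 7 → E = 5, 5, 5 ✓
(A=6, B=Q): row 2 → E = 11 ✓
(A=1, B=L): rows 4, 6 → E = 9, 9 ✓
(A=6, B=P): rows 5, 9 → E = 10, 10 ✓
(A=1, B=N): row 8 → E = 5 ✓
Every {A, B} value is associated with a single E value, so {A, B} -> E holds.

Yes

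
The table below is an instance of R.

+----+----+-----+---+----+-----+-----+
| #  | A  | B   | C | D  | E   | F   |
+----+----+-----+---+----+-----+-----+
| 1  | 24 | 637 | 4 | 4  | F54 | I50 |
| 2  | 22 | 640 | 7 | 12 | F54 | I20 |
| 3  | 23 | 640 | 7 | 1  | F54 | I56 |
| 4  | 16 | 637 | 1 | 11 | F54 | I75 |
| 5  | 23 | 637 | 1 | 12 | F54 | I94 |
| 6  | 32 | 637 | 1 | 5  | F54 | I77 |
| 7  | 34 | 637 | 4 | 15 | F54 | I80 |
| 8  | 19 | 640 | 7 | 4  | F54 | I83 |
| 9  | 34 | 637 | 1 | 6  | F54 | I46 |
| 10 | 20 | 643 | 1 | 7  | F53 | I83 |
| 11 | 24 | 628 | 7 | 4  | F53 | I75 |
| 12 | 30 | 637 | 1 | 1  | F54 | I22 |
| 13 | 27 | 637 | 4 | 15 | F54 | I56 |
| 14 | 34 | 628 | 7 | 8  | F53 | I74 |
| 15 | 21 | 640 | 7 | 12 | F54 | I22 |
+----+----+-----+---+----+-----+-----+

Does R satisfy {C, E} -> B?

(C=4, E=F54): rows 1, 7, 13 → B = 637, 637, 637 ✓
(C=7, E=F54): rows 2, 3, 8, 15 → B = 640, 640, 640, 640 ✓
(C=1, E=F54): rows 4, 5, 6, 9, 12 → B = 637, 637, 637, 637, 637 ✓
(C=1, E=F53): row 10 → B = 643 ✓
(C=7, E=F53): rows 11, 14 → B = 628, 628 ✓
Every {C, E} value is associated with a single B value, so {C, E} -> B holds.

Yes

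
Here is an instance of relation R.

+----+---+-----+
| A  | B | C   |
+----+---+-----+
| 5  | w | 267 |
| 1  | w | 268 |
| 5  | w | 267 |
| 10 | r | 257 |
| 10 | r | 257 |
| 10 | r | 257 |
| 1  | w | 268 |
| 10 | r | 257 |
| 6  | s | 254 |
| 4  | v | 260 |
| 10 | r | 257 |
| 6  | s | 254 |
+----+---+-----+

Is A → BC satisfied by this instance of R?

Yes

A=5: 2 rows → {B,C} = (w, 267), (w, 267) ✓
A=1: 2 rows → {B,C} = (w, 268), (w, 268) ✓
A=10: 5 rows → {B,C} = (r, 257), (r, 257), (r, 257), (r, 257), (r, 257) ✓
A=6: 2 rows → {B,C} = (s, 254), (s, 254) ✓
A=4: 1 row → {B,C} = (v, 260) ✓
Every A value is associated with a single BC value, so A → BC holds.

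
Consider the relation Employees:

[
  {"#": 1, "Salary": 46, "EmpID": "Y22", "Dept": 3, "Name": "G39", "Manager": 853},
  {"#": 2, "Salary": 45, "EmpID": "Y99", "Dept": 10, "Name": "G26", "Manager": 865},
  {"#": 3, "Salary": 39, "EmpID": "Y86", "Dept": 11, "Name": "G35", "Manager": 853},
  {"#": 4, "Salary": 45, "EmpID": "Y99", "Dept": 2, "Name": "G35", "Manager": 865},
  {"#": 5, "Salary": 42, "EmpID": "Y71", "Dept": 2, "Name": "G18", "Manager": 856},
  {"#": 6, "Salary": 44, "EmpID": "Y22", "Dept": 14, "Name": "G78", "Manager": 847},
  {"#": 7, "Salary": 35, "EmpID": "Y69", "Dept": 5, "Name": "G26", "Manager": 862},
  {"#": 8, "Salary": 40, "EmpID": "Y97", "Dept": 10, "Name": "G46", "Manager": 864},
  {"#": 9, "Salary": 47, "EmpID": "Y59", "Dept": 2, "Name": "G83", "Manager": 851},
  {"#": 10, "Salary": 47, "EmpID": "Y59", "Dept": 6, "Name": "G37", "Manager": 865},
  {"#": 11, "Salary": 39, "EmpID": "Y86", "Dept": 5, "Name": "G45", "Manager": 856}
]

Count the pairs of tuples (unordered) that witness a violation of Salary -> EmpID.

0

Salary=45: all 2 rows agree on EmpID — 0 pairs.
Salary=39: all 2 rows agree on EmpID — 0 pairs.
Salary=47: all 2 rows agree on EmpID — 0 pairs.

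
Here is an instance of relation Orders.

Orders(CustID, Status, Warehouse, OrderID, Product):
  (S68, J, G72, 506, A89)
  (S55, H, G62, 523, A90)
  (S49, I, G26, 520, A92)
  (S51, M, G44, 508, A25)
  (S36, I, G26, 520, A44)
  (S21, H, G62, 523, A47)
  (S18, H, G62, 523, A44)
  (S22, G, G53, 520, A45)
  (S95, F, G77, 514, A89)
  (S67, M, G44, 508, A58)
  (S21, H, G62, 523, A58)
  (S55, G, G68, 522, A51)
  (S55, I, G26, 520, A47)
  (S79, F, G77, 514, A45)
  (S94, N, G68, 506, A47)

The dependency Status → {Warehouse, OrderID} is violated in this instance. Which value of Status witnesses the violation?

G

Status=J: 1 row → {Warehouse,OrderID} = (G72, 506) ✓
Status=H: 4 rows → {Warehouse,OrderID} = (G62, 523), (G62, 523), (G62, 523), (G62, 523) ✓
Status=I: 3 rows → {Warehouse,OrderID} = (G26, 520), (G26, 520), (G26, 520) ✓
Status=M: 2 rows → {Warehouse,OrderID} = (G44, 508), (G44, 508) ✓
Status=G: 2 rows → {Warehouse,OrderID} takes values {(G53, 520), (G68, 522)} — violation
Status=F: 2 rows → {Warehouse,OrderID} = (G77, 514), (G77, 514) ✓
Status=N: 1 row → {Warehouse,OrderID} = (G68, 506) ✓
The only Status value with inconsistent RHS is Status=G.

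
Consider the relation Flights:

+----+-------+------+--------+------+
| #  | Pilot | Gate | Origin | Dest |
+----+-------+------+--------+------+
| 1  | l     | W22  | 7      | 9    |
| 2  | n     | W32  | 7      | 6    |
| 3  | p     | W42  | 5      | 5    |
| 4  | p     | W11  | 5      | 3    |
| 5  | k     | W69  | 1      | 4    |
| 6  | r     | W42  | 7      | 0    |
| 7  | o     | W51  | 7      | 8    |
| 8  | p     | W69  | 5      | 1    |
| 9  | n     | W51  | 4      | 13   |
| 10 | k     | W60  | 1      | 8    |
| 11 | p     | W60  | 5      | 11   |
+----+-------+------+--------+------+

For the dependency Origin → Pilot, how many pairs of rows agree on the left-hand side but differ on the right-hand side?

6

Origin=7: violating pairs (1,2), (1,6), (1,7), (2,6), (2,7), (6,7) — 6 pairs.
Origin=5: all 4 rows agree on Pilot — 0 pairs.
Origin=1: all 2 rows agree on Pilot — 0 pairs.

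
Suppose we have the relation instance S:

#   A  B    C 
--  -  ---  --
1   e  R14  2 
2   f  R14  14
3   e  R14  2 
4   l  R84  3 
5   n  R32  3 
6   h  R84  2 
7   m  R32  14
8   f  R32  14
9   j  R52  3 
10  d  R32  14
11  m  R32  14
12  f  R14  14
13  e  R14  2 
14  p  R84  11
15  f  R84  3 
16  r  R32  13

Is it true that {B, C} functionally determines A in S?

No

(B=R14, C=2): rows 1, 3, 13 → A = e, e, e ✓
(B=R14, C=14): rows 2, 12 → A = f, f ✓
(B=R84, C=3): rows 4, 15 → A takes values {l, f} — violation
(B=R32, C=3): row 5 → A = n ✓
(B=R84, C=2): row 6 → A = h ✓
(B=R32, C=14): rows 7, 8, 10, 11 → A takes values {m, f, d} — violation
(B=R52, C=3): row 9 → A = j ✓
(B=R84, C=11): row 14 → A = p ✓
(B=R32, C=13): row 16 → A = r ✓
Two rows agree on {B, C} but differ on A, so {B, C} → A does not hold.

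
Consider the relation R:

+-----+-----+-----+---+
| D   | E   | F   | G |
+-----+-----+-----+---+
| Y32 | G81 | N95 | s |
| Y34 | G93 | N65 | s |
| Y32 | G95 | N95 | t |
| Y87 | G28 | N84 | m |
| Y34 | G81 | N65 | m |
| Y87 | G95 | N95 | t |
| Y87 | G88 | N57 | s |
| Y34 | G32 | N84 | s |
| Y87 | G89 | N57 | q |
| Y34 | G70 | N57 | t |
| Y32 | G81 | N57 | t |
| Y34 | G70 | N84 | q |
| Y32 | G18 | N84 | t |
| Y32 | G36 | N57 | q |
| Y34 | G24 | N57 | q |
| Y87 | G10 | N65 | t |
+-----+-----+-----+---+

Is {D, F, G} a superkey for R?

All 16 rows have distinct {D, F, G} values, so {D, F, G} → (all attributes) holds and {D, F, G} is a superkey.

Yes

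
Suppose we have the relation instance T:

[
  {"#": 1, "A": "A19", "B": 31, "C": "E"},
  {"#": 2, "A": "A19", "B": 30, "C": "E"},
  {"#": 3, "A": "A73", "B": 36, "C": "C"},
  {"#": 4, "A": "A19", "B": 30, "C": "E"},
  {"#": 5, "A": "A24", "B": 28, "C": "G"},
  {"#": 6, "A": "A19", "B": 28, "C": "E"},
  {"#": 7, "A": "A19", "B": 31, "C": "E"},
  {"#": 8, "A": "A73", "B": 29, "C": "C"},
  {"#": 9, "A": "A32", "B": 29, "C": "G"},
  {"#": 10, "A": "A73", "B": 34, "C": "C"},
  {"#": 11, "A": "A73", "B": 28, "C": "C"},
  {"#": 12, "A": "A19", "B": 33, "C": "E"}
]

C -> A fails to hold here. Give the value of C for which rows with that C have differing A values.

G

C=E: rows 1, 2, 4, 6, 7, 12 → A = A19, A19, A19, A19, A19, A19 ✓
C=C: rows 3, 8, 10, 11 → A = A73, A73, A73, A73 ✓
C=G: rows 5, 9 → A takes values {A24, A32} — violation
The only C value with inconsistent A is C=G.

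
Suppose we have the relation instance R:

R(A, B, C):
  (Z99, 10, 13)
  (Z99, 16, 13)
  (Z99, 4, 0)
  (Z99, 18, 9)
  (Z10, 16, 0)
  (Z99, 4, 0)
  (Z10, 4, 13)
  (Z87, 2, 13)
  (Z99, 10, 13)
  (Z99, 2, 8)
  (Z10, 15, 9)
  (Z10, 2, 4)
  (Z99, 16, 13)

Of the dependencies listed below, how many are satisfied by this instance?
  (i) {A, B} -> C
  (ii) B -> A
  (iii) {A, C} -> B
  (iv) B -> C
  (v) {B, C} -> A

(i) {A, B} -> C: every LHS value maps to a single RHS value — holds.
(ii) B -> A: B=16: 3 rows → A takes values {Z99, Z10} — violation; B=4: 3 rows → A takes values {Z99, Z10} — violation; B=2: 3 rows → A takes values {Z87, Z99, Z10} — violation — fails.
(iii) {A, C} -> B: (A=Z99, C=13): 4 rows → B takes values {10, 16} — violation — fails.
(iv) B -> C: B=16: 3 rows → C takes values {13, 0} — violation; B=4: 3 rows → C takes values {0, 13} — violation; B=2: 3 rows → C takes values {13, 8, 4} — violation — fails.
(v) {B, C} -> A: every LHS value maps to a single RHS value — holds.
2 of the 5 dependencies hold.

2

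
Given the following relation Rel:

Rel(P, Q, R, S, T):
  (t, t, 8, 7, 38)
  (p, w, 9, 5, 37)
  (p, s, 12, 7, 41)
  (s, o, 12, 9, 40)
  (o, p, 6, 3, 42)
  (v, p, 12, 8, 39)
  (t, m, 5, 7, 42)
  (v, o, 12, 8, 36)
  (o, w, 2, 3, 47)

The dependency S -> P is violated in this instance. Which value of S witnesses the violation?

7

S=7: 3 rows → P takes values {t, p} — violation
S=5: 1 row → P = p ✓
S=9: 1 row → P = s ✓
S=3: 2 rows → P = o, o ✓
S=8: 2 rows → P = v, v ✓
The only S value with inconsistent P is S=7.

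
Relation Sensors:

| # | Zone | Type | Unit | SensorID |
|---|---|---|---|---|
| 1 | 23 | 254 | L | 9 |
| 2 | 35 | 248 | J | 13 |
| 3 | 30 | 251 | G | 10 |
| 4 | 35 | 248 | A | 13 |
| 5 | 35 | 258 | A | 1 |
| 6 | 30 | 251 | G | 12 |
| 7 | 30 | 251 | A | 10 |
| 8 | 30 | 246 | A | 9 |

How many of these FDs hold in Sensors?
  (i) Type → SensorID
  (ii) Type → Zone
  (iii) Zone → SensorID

(i) Type → SensorID: Type=251: rows 3, 6, 7 → SensorID takes values {10, 12} — violation — fails.
(ii) Type → Zone: every LHS value maps to a single RHS value — holds.
(iii) Zone → SensorID: Zone=35: rows 2, 4, 5 → SensorID takes values {13, 1} — violation; Zone=30: rows 3, 6, 7, 8 → SensorID takes values {10, 12, 9} — violation — fails.
1 of the 3 dependencies holds.

1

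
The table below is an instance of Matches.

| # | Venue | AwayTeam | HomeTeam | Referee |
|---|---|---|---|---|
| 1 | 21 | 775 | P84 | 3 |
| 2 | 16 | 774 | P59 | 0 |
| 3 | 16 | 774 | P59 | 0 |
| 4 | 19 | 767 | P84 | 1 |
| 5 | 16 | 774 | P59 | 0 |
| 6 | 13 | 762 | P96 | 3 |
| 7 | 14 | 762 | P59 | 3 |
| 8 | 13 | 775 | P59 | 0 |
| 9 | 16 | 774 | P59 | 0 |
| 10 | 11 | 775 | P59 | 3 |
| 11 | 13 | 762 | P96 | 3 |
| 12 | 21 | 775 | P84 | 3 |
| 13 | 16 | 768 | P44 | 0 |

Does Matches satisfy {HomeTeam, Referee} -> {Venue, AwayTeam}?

(HomeTeam=P84, Referee=3): rows 1, 12 → {Venue,AwayTeam} = (21, 775), (21, 775) ✓
(HomeTeam=P59, Referee=0): rows 2, 3, 5, 8, 9 → {Venue,AwayTeam} takes values {(16, 774), (13, 775)} — violation
(HomeTeam=P84, Referee=1): row 4 → {Venue,AwayTeam} = (19, 767) ✓
(HomeTeam=P96, Referee=3): rows 6, 11 → {Venue,AwayTeam} = (13, 762), (13, 762) ✓
(HomeTeam=P59, Referee=3): rows 7, 10 → {Venue,AwayTeam} takes values {(14, 762), (11, 775)} — violation
(HomeTeam=P44, Referee=0): row 13 → {Venue,AwayTeam} = (16, 768) ✓
Two rows agree on {HomeTeam, Referee} but differ on {Venue, AwayTeam}, so {HomeTeam, Referee} -> {Venue, AwayTeam} does not hold.

No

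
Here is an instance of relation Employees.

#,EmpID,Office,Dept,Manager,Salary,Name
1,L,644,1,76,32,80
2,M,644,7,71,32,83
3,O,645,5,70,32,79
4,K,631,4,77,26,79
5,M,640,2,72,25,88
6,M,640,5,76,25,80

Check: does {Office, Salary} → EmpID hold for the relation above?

No

(Office=644, Salary=32): rows 1, 2 → EmpID takes values {L, M} — violation
(Office=645, Salary=32): row 3 → EmpID = O ✓
(Office=631, Salary=26): row 4 → EmpID = K ✓
(Office=640, Salary=25): rows 5, 6 → EmpID = M, M ✓
Two rows agree on {Office, Salary} but differ on EmpID, so {Office, Salary} → EmpID does not hold.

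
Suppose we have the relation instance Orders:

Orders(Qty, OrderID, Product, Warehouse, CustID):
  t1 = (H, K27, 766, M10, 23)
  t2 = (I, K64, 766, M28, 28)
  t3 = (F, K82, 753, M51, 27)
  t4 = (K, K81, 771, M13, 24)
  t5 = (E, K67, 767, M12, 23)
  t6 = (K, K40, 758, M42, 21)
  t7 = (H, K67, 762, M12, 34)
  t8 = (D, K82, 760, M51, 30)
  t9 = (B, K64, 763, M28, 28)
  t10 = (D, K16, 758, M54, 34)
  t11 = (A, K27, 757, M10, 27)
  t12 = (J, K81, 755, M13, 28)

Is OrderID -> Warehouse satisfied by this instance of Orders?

OrderID=K27: rows 1, 11 → Warehouse = M10, M10 ✓
OrderID=K64: rows 2, 9 → Warehouse = M28, M28 ✓
OrderID=K82: rows 3, 8 → Warehouse = M51, M51 ✓
OrderID=K81: rows 4, 12 → Warehouse = M13, M13 ✓
OrderID=K67: rows 5, 7 → Warehouse = M12, M12 ✓
OrderID=K40: row 6 → Warehouse = M42 ✓
OrderID=K16: row 10 → Warehouse = M54 ✓
Every OrderID value is associated with a single Warehouse value, so OrderID -> Warehouse holds.

Yes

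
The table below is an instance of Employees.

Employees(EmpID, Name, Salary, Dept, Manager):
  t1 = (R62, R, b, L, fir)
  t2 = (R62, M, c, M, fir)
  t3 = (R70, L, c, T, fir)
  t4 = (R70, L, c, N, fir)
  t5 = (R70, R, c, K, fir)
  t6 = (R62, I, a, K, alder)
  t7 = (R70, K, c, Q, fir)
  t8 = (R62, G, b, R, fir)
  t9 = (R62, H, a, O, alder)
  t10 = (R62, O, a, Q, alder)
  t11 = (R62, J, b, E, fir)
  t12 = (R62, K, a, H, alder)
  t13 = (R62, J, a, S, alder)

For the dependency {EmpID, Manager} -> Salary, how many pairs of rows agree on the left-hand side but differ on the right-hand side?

3

(EmpID=R62, Manager=fir): violating pairs (1,2), (2,8), (2,11) — 3 pairs.
(EmpID=R70, Manager=fir): all 4 rows agree on Salary — 0 pairs.
(EmpID=R62, Manager=alder): all 5 rows agree on Salary — 0 pairs.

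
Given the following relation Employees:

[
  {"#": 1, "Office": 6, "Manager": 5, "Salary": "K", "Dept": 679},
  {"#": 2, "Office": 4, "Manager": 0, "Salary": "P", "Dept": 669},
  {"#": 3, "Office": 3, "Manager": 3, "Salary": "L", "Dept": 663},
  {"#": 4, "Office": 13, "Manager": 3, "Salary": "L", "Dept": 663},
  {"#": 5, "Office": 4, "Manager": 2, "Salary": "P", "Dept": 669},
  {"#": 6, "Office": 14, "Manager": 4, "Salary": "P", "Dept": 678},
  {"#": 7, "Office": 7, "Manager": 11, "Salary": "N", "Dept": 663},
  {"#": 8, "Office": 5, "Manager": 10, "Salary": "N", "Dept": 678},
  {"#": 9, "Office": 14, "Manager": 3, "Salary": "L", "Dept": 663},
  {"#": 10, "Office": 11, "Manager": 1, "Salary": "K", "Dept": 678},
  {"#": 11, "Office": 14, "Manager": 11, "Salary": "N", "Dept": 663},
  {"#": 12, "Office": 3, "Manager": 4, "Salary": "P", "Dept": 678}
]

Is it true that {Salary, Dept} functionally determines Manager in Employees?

No

(Salary=K, Dept=679): row 1 → Manager = 5 ✓
(Salary=P, Dept=669): rows 2, 5 → Manager takes values {0, 2} — violation
(Salary=L, Dept=663): rows 3, 4, 9 → Manager = 3, 3, 3 ✓
(Salary=P, Dept=678): rows 6, 12 → Manager = 4, 4 ✓
(Salary=N, Dept=663): rows 7, 11 → Manager = 11, 11 ✓
(Salary=N, Dept=678): row 8 → Manager = 10 ✓
(Salary=K, Dept=678): row 10 → Manager = 1 ✓
Two rows agree on {Salary, Dept} but differ on Manager, so {Salary, Dept} → Manager does not hold.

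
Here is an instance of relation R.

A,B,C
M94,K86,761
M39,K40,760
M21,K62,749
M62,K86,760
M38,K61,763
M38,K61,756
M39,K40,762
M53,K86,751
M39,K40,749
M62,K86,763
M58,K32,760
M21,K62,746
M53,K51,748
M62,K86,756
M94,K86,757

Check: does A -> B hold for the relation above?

No

A=M94: 2 rows → B = K86, K86 ✓
A=M39: 3 rows → B = K40, K40, K40 ✓
A=M21: 2 rows → B = K62, K62 ✓
A=M62: 3 rows → B = K86, K86, K86 ✓
A=M38: 2 rows → B = K61, K61 ✓
A=M53: 2 rows → B takes values {K86, K51} — violation
A=M58: 1 row → B = K32 ✓
Two rows agree on A but differ on B, so A -> B does not hold.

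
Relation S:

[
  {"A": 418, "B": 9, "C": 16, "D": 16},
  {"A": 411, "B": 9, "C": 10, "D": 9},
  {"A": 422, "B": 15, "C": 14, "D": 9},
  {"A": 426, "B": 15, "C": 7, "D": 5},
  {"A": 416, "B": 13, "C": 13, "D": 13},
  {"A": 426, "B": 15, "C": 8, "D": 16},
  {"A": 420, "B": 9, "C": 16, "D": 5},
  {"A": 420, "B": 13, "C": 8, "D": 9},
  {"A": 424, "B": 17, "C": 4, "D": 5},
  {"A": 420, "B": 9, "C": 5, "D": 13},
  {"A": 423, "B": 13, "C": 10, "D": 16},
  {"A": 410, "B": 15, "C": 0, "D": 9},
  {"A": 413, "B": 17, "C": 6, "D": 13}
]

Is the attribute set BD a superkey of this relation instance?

No

Two distinct rows share (B=15, D=9), so BD does not determine every attribute — not a superkey.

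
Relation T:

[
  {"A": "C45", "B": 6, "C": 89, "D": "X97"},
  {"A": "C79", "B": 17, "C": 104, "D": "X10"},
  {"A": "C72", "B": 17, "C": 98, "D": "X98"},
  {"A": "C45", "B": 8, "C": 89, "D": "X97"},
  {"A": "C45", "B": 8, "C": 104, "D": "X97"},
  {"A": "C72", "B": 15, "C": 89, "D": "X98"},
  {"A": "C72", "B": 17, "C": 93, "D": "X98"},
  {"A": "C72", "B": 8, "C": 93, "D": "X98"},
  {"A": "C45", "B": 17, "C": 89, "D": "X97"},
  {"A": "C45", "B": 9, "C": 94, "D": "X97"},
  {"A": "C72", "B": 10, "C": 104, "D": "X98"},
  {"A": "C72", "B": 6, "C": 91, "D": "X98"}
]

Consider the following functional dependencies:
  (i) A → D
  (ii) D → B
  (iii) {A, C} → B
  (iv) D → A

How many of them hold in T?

(i) A → D: every LHS value maps to a single RHS value — holds.
(ii) D → B: D=X97: 5 rows → B takes values {6, 8, 17, 9} — violation; D=X98: 6 rows → B takes values {17, 15, 8, 10, 6} — violation — fails.
(iii) {A, C} → B: (A=C45, C=89): 3 rows → B takes values {6, 8, 17} — violation; (A=C72, C=93): 2 rows → B takes values {17, 8} — violation — fails.
(iv) D → A: every LHS value maps to a single RHS value — holds.
2 of the 4 dependencies hold.

2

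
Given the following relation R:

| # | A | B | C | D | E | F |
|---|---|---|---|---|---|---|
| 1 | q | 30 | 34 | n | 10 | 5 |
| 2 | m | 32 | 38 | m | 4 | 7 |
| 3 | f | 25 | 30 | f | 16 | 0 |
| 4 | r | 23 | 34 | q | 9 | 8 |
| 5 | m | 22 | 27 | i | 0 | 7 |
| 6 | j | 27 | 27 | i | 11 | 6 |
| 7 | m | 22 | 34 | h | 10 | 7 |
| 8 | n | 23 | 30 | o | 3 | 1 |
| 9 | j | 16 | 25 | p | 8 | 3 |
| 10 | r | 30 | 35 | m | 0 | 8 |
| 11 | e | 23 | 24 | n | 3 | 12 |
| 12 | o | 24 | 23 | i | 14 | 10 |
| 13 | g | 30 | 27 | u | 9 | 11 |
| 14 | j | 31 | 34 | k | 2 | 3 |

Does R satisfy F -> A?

F=5: row 1 → A = q ✓
F=7: rows 2, 5, 7 → A = m, m, m ✓
F=0: row 3 → A = f ✓
F=8: rows 4, 10 → A = r, r ✓
F=6: row 6 → A = j ✓
F=1: row 8 → A = n ✓
F=3: rows 9, 14 → A = j, j ✓
F=12: row 11 → A = e ✓
F=10: row 12 → A = o ✓
F=11: row 13 → A = g ✓
Every F value is associated with a single A value, so F -> A holds.

Yes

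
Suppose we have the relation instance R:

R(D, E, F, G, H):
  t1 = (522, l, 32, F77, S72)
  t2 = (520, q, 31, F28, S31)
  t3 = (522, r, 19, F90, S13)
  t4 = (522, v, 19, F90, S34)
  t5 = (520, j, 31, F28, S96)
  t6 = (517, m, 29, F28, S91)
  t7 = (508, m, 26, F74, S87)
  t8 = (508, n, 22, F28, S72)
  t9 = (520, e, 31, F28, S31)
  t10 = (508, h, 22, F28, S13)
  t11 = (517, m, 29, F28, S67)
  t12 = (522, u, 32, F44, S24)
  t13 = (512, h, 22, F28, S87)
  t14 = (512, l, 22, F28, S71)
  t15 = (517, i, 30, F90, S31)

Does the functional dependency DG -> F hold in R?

(D=522, G=F77): row 1 → F = 32 ✓
(D=520, G=F28): rows 2, 5, 9 → F = 31, 31, 31 ✓
(D=522, G=F90): rows 3, 4 → F = 19, 19 ✓
(D=517, G=F28): rows 6, 11 → F = 29, 29 ✓
(D=508, G=F74): row 7 → F = 26 ✓
(D=508, G=F28): rows 8, 10 → F = 22, 22 ✓
(D=522, G=F44): row 12 → F = 32 ✓
(D=512, G=F28): rows 13, 14 → F = 22, 22 ✓
(D=517, G=F90): row 15 → F = 30 ✓
Every DG value is associated with a single F value, so DG -> F holds.

Yes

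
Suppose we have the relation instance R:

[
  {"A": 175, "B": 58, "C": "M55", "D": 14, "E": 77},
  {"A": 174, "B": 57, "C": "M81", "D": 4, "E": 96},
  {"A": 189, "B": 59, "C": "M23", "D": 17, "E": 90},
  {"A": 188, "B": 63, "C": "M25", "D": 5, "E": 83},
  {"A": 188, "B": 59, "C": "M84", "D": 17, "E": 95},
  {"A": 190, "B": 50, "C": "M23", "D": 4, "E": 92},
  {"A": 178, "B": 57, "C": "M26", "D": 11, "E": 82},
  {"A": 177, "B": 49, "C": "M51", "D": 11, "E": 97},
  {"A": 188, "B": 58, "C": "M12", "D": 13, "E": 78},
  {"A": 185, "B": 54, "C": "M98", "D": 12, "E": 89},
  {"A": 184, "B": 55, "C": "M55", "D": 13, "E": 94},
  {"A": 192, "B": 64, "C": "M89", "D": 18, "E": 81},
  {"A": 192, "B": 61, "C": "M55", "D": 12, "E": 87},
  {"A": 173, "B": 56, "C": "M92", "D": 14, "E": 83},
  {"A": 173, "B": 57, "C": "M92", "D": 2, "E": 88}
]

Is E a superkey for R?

Two distinct rows share E=83, so E does not determine every attribute — not a superkey.

No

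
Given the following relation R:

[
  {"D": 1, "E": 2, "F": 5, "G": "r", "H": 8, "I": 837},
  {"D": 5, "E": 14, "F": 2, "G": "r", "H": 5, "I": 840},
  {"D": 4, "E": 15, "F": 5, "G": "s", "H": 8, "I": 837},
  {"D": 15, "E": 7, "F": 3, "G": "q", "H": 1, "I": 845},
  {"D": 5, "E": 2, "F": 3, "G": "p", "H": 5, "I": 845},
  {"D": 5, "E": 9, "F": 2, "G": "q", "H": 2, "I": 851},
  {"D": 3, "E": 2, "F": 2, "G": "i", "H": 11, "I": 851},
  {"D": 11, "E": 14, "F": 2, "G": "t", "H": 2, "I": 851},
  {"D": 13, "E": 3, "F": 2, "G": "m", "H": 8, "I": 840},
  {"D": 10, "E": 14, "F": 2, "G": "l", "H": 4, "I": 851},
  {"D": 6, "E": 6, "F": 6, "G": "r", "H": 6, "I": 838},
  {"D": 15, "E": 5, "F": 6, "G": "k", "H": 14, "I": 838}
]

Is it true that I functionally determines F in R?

Yes

I=837: 2 rows → F = 5, 5 ✓
I=840: 2 rows → F = 2, 2 ✓
I=845: 2 rows → F = 3, 3 ✓
I=851: 4 rows → F = 2, 2, 2, 2 ✓
I=838: 2 rows → F = 6, 6 ✓
Every I value is associated with a single F value, so I -> F holds.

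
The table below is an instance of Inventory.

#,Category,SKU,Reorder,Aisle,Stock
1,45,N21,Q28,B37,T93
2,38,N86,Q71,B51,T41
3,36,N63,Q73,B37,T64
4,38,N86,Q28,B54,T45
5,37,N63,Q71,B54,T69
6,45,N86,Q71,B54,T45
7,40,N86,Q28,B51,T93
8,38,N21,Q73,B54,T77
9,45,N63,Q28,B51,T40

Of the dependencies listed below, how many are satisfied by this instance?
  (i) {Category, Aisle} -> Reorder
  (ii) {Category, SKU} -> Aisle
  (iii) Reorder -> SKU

(i) {Category, Aisle} -> Reorder: (Category=38, Aisle=B54): rows 4, 8 → Reorder takes values {Q28, Q73} — violation — fails.
(ii) {Category, SKU} -> Aisle: (Category=38, SKU=N86): rows 2, 4 → Aisle takes values {B51, B54} — violation — fails.
(iii) Reorder -> SKU: Reorder=Q28: rows 1, 4, 7, 9 → SKU takes values {N21, N86, N63} — violation; Reorder=Q71: rows 2, 5, 6 → SKU takes values {N86, N63} — violation; Reorder=Q73: rows 3, 8 → SKU takes values {N63, N21} — violation — fails.
None of the 3 dependencies hold.

0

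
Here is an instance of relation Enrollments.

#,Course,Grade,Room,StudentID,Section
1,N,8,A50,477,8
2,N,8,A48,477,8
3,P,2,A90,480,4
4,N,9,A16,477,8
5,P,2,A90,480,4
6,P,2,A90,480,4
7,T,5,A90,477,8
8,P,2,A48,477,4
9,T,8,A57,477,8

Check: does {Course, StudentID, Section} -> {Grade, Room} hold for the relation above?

No

(Course=N, StudentID=477, Section=8): rows 1, 2, 4 → {Grade,Room} takes values {(8, A50), (8, A48), (9, A16)} — violation
(Course=P, StudentID=480, Section=4): rows 3, 5, 6 → {Grade,Room} = (2, A90), (2, A90), (2, A90) ✓
(Course=T, StudentID=477, Section=8): rows 7, 9 → {Grade,Room} takes values {(5, A90), (8, A57)} — violation
(Course=P, StudentID=477, Section=4): row 8 → {Grade,Room} = (2, A48) ✓
Two rows agree on {Course, StudentID, Section} but differ on {Grade, Room}, so {Course, StudentID, Section} -> {Grade, Room} does not hold.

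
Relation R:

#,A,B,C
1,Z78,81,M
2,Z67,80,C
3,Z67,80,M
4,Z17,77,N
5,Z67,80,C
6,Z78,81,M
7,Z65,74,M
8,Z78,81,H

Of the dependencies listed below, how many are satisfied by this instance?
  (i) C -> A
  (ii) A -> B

1

(i) C -> A: C=M: rows 1, 3, 6, 7 → A takes values {Z78, Z67, Z65} — violation — fails.
(ii) A -> B: every LHS value maps to a single RHS value — holds.
1 of the 2 dependencies holds.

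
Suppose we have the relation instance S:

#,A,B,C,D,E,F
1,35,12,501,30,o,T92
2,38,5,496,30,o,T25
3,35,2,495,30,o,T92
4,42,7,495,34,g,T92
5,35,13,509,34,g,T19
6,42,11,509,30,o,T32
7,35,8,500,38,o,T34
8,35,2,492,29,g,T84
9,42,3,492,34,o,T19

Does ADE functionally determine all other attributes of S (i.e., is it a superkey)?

No

Rows 1 and 3 have the same ADE value (A=35, D=30, E=o) but are distinct tuples, so ADE does not determine every attribute — not a superkey.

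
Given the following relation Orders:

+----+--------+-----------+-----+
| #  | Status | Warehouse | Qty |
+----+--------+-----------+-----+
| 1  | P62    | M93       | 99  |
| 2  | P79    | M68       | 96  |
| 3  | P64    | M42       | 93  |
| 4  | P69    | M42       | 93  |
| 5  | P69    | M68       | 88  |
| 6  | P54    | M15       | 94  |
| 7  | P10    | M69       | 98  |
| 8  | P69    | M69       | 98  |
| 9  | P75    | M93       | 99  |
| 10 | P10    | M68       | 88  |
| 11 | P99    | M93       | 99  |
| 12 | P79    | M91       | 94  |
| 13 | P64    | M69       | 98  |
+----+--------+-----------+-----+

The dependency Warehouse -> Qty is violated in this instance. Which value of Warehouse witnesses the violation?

Warehouse=M93: rows 1, 9, 11 → Qty = 99, 99, 99 ✓
Warehouse=M68: rows 2, 5, 10 → Qty takes values {96, 88} — violation
Warehouse=M42: rows 3, 4 → Qty = 93, 93 ✓
Warehouse=M15: row 6 → Qty = 94 ✓
Warehouse=M69: rows 7, 8, 13 → Qty = 98, 98, 98 ✓
Warehouse=M91: row 12 → Qty = 94 ✓
The only Warehouse value with inconsistent Qty is Warehouse=M68.

M68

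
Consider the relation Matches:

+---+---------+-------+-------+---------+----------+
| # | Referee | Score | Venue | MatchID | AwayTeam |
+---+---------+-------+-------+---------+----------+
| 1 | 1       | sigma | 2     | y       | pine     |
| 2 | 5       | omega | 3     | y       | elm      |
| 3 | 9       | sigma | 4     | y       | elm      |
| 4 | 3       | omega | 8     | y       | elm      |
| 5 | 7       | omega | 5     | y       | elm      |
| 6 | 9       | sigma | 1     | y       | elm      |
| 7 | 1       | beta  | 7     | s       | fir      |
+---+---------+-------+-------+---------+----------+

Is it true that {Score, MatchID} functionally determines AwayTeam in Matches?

No

(Score=sigma, MatchID=y): rows 1, 3, 6 → AwayTeam takes values {pine, elm} — violation
(Score=omega, MatchID=y): rows 2, 4, 5 → AwayTeam = elm, elm, elm ✓
(Score=beta, MatchID=s): row 7 → AwayTeam = fir ✓
Two rows agree on {Score, MatchID} but differ on AwayTeam, so {Score, MatchID} -> AwayTeam does not hold.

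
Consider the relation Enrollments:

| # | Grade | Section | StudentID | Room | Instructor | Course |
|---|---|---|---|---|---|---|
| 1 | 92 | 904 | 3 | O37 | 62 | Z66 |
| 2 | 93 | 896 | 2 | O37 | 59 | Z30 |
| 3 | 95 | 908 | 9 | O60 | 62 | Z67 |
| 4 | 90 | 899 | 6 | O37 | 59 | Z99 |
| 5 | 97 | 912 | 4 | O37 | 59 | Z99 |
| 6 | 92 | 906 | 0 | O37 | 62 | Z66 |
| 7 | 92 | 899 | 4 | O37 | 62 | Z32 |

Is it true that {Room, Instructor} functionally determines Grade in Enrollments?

No

(Room=O37, Instructor=62): rows 1, 6, 7 → Grade = 92, 92, 92 ✓
(Room=O37, Instructor=59): rows 2, 4, 5 → Grade takes values {93, 90, 97} — violation
(Room=O60, Instructor=62): row 3 → Grade = 95 ✓
Two rows agree on {Room, Instructor} but differ on Grade, so {Room, Instructor} -> Grade does not hold.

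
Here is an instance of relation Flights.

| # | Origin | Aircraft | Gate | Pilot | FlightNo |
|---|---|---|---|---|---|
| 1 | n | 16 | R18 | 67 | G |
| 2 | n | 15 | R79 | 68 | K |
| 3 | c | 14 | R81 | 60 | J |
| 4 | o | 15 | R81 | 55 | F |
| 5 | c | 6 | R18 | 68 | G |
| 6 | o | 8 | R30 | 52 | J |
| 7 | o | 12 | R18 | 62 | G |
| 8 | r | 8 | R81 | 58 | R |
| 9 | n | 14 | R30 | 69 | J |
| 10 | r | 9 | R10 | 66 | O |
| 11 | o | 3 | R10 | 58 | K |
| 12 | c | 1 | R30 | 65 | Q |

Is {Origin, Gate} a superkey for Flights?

All 12 rows have distinct {Origin, Gate} values, so {Origin, Gate} → (all attributes) holds and {Origin, Gate} is a superkey.

Yes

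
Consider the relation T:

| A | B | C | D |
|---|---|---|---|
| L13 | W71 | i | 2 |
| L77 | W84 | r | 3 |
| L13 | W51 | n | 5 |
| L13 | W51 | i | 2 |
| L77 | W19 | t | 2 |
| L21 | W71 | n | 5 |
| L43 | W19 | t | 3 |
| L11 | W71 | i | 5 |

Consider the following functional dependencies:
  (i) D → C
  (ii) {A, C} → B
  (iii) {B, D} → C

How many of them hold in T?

(i) D → C: D=2: 3 rows → C takes values {i, t} — violation; D=3: 2 rows → C takes values {r, t} — violation; D=5: 3 rows → C takes values {n, i} — violation — fails.
(ii) {A, C} → B: (A=L13, C=i): 2 rows → B takes values {W71, W51} — violation — fails.
(iii) {B, D} → C: (B=W71, D=5): 2 rows → C takes values {n, i} — violation — fails.
None of the 3 dependencies hold.

0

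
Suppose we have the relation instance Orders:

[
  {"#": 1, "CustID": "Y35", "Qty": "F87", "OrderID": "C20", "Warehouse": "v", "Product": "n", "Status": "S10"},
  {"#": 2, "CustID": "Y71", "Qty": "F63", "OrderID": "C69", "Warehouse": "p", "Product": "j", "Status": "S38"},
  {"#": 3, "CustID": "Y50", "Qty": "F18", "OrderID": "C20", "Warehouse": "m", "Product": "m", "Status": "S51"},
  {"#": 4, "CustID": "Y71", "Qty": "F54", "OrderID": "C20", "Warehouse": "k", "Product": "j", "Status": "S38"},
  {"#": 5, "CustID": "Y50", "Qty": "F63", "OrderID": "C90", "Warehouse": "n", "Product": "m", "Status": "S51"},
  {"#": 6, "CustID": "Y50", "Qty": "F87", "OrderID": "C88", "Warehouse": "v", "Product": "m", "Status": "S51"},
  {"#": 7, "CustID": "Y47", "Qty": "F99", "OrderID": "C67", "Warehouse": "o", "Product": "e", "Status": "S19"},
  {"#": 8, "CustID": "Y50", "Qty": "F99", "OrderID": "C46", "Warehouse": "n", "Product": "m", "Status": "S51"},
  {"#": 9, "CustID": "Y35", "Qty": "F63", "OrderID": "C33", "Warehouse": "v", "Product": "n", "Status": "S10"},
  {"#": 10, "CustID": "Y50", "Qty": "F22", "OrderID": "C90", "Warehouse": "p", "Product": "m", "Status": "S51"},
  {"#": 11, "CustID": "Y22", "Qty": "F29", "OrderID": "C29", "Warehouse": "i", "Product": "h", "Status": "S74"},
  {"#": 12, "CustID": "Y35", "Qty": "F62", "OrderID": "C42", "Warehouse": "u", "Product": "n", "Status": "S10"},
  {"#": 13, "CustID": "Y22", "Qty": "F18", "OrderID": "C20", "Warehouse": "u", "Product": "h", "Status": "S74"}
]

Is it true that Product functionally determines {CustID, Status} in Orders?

Yes

Product=n: rows 1, 9, 12 → {CustID,Status} = (Y35, S10), (Y35, S10), (Y35, S10) ✓
Product=j: rows 2, 4 → {CustID,Status} = (Y71, S38), (Y71, S38) ✓
Product=m: rows 3, 5, 6, 8, 10 → {CustID,Status} = (Y50, S51), (Y50, S51), (Y50, S51), (Y50, S51), (Y50, S51) ✓
Product=e: row 7 → {CustID,Status} = (Y47, S19) ✓
Product=h: rows 11, 13 → {CustID,Status} = (Y22, S74), (Y22, S74) ✓
Every Product value is associated with a single {CustID, Status} value, so Product → {CustID, Status} holds.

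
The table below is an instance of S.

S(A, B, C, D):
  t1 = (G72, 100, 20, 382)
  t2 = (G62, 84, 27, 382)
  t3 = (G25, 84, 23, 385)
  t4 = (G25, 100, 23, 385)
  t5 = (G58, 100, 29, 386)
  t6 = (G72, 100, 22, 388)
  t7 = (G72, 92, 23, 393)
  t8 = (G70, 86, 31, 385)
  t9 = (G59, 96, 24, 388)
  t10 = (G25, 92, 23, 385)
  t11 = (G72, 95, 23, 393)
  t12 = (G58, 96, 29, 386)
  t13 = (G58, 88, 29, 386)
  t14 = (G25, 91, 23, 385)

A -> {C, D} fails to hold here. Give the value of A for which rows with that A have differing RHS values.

G72

A=G72: rows 1, 6, 7, 11 → {C,D} takes values {(20, 382), (22, 388), (23, 393)} — violation
A=G62: row 2 → {C,D} = (27, 382) ✓
A=G25: rows 3, 4, 10, 14 → {C,D} = (23, 385), (23, 385), (23, 385), (23, 385) ✓
A=G58: rows 5, 12, 13 → {C,D} = (29, 386), (29, 386), (29, 386) ✓
A=G70: row 8 → {C,D} = (31, 385) ✓
A=G59: row 9 → {C,D} = (24, 388) ✓
The only A value with inconsistent RHS is A=G72.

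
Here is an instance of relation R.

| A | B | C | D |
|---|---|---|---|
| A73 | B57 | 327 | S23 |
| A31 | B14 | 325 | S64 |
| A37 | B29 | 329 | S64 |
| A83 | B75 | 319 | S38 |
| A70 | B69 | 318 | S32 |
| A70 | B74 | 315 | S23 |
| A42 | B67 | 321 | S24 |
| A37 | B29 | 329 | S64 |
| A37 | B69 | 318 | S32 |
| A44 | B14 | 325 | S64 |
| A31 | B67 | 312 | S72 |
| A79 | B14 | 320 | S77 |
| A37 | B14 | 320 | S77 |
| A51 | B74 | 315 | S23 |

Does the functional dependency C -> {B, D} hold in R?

C=327: 1 row → {B,D} = (B57, S23) ✓
C=325: 2 rows → {B,D} = (B14, S64), (B14, S64) ✓
C=329: 2 rows → {B,D} = (B29, S64), (B29, S64) ✓
C=319: 1 row → {B,D} = (B75, S38) ✓
C=318: 2 rows → {B,D} = (B69, S32), (B69, S32) ✓
C=315: 2 rows → {B,D} = (B74, S23), (B74, S23) ✓
C=321: 1 row → {B,D} = (B67, S24) ✓
C=312: 1 row → {B,D} = (B67, S72) ✓
C=320: 2 rows → {B,D} = (B14, S77), (B14, S77) ✓
Every C value is associated with a single {B, D} value, so C -> {B, D} holds.

Yes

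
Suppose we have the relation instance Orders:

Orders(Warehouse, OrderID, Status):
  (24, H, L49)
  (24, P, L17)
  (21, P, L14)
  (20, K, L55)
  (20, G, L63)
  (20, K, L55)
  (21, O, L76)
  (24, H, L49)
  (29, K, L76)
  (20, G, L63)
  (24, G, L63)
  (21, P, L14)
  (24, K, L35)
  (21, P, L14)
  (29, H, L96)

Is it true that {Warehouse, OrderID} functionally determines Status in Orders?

Yes

(Warehouse=24, OrderID=H): 2 rows → Status = L49, L49 ✓
(Warehouse=24, OrderID=P): 1 row → Status = L17 ✓
(Warehouse=21, OrderID=P): 3 rows → Status = L14, L14, L14 ✓
(Warehouse=20, OrderID=K): 2 rows → Status = L55, L55 ✓
(Warehouse=20, OrderID=G): 2 rows → Status = L63, L63 ✓
(Warehouse=21, OrderID=O): 1 row → Status = L76 ✓
(Warehouse=29, OrderID=K): 1 row → Status = L76 ✓
(Warehouse=24, OrderID=G): 1 row → Status = L63 ✓
(Warehouse=24, OrderID=K): 1 row → Status = L35 ✓
(Warehouse=29, OrderID=H): 1 row → Status = L96 ✓
Every {Warehouse, OrderID} value is associated with a single Status value, so {Warehouse, OrderID} → Status holds.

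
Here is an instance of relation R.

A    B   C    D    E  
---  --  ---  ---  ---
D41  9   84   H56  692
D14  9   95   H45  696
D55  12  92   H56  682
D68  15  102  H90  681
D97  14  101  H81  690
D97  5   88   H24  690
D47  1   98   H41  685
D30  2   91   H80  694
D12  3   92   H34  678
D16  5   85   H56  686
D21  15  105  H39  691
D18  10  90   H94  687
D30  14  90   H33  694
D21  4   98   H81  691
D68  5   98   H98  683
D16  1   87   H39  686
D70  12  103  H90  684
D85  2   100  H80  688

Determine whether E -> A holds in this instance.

Yes

E=692: 1 row → A = D41 ✓
E=696: 1 row → A = D14 ✓
E=682: 1 row → A = D55 ✓
E=681: 1 row → A = D68 ✓
E=690: 2 rows → A = D97, D97 ✓
E=685: 1 row → A = D47 ✓
E=694: 2 rows → A = D30, D30 ✓
E=678: 1 row → A = D12 ✓
E=686: 2 rows → A = D16, D16 ✓
E=691: 2 rows → A = D21, D21 ✓
E=687: 1 row → A = D18 ✓
E=683: 1 row → A = D68 ✓
E=684: 1 row → A = D70 ✓
E=688: 1 row → A = D85 ✓
Every E value is associated with a single A value, so E -> A holds.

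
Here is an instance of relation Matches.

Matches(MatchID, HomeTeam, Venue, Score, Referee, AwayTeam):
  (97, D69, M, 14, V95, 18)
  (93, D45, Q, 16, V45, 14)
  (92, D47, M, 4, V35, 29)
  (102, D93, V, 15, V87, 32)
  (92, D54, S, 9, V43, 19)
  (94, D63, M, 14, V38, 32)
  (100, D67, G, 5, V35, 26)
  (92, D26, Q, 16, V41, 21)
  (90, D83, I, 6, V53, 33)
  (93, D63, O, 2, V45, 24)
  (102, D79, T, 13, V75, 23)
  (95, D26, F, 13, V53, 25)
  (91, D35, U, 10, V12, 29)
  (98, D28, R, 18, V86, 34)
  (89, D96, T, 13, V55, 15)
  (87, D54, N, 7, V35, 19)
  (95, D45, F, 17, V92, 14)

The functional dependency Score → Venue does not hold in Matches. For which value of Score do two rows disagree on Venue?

Score=14: 2 rows → Venue = M, M ✓
Score=16: 2 rows → Venue = Q, Q ✓
Score=4: 1 row → Venue = M ✓
Score=15: 1 row → Venue = V ✓
Score=9: 1 row → Venue = S ✓
Score=5: 1 row → Venue = G ✓
Score=6: 1 row → Venue = I ✓
Score=2: 1 row → Venue = O ✓
Score=13: 3 rows → Venue takes values {T, F} — violation
Score=10: 1 row → Venue = U ✓
Score=18: 1 row → Venue = R ✓
Score=7: 1 row → Venue = N ✓
Score=17: 1 row → Venue = F ✓
The only Score value with inconsistent Venue is Score=13.

13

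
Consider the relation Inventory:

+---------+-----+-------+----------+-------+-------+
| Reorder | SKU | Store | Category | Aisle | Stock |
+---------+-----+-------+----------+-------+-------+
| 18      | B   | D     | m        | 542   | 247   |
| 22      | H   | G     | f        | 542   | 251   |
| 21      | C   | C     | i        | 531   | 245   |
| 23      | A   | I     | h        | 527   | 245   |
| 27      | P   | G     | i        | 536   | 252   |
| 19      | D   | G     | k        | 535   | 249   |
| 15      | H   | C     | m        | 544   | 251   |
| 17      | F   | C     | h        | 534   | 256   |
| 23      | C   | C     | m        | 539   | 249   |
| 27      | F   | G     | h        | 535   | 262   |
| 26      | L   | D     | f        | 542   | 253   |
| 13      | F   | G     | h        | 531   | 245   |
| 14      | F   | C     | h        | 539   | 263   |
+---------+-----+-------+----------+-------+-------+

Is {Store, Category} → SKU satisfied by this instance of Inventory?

No

(Store=D, Category=m): 1 row → SKU = B ✓
(Store=G, Category=f): 1 row → SKU = H ✓
(Store=C, Category=i): 1 row → SKU = C ✓
(Store=I, Category=h): 1 row → SKU = A ✓
(Store=G, Category=i): 1 row → SKU = P ✓
(Store=G, Category=k): 1 row → SKU = D ✓
(Store=C, Category=m): 2 rows → SKU takes values {H, C} — violation
(Store=C, Category=h): 2 rows → SKU = F, F ✓
(Store=G, Category=h): 2 rows → SKU = F, F ✓
(Store=D, Category=f): 1 row → SKU = L ✓
Two rows agree on {Store, Category} but differ on SKU, so {Store, Category} → SKU does not hold.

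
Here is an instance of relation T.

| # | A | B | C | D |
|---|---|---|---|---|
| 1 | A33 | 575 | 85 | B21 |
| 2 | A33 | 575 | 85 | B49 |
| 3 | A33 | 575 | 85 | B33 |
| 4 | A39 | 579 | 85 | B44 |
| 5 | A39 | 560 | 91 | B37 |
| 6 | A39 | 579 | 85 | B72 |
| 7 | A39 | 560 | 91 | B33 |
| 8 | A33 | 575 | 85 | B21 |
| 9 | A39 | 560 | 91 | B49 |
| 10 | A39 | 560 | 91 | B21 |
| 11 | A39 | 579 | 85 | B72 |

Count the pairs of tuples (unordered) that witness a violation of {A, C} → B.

0

(A=A33, C=85): all 4 rows agree on B — 0 pairs.
(A=A39, C=85): all 3 rows agree on B — 0 pairs.
(A=A39, C=91): all 4 rows agree on B — 0 pairs.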